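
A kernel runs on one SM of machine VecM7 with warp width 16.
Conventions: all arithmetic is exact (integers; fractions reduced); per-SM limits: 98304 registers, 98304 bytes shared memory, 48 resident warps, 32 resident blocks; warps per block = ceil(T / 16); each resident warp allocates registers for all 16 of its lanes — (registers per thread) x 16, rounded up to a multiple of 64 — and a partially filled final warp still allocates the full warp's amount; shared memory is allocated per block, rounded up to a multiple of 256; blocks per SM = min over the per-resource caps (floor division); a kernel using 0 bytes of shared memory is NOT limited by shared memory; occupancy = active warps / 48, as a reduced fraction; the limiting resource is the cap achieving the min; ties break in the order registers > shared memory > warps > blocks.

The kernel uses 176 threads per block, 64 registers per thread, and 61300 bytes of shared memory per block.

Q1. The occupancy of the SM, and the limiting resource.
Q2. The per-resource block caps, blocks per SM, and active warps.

Answer: occupancy 11/48, limited by shared memory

registers: 8 blocks
shared memory: 1 block
warps: 4 blocks
blocks: 32 blocks

Answer: 1 block, 11 active warps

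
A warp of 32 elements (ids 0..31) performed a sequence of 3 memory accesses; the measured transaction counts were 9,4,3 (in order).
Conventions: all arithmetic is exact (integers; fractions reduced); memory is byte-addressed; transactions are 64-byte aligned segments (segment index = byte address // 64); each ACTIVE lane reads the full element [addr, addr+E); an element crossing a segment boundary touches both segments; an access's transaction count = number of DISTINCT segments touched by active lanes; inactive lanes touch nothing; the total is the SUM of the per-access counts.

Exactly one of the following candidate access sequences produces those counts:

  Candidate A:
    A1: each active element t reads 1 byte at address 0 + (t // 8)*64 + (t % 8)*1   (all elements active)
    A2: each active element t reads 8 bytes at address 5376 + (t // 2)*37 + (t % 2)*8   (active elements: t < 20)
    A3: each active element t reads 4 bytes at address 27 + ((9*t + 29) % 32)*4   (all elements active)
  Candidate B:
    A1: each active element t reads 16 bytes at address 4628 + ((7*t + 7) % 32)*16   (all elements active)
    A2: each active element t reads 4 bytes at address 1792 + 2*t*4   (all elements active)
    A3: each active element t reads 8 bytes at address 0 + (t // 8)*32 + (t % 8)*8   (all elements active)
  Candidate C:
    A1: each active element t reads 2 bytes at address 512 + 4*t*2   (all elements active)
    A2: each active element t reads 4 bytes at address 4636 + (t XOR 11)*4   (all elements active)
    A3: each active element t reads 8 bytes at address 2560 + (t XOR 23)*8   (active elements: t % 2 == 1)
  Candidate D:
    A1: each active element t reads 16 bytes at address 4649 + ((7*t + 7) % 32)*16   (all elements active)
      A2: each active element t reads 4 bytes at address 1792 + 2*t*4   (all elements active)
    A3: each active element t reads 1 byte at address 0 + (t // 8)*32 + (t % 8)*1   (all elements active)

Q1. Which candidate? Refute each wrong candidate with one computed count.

A: A1 gives 4 transactions, not 9
C: A1 gives 4 transactions, not 9
D: A3 gives 2 transactions, not 3
B: all counts match (9,4,3)

Answer: B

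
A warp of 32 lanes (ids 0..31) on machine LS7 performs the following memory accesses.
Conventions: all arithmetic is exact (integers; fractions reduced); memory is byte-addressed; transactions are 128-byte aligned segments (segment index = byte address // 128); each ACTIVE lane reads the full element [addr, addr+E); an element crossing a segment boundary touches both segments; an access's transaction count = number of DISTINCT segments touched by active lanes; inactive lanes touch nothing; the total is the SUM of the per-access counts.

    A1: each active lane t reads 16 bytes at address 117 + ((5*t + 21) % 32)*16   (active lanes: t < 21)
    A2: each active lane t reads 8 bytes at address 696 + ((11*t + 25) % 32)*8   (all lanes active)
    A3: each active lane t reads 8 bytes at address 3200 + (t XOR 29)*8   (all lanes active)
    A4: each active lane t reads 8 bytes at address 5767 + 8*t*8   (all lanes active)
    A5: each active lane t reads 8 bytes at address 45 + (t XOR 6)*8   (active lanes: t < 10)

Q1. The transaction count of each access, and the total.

A1: 5 transactions
A2: 3 transactions
A3: 2 transactions
A4: 16 transactions
A5: 2 transactions

Answer: 5,3,2,16,2; total 28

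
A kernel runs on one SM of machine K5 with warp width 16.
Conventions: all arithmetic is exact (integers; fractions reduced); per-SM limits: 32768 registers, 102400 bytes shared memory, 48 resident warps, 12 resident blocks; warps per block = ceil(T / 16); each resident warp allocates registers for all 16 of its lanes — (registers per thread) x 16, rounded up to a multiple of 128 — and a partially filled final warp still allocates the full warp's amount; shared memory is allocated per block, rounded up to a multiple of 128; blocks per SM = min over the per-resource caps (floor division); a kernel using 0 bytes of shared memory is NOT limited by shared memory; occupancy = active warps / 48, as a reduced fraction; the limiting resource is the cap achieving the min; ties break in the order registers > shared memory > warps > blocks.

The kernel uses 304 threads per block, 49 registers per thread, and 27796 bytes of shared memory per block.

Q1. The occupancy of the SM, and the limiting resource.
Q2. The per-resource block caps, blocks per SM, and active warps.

Answer: occupancy 19/48, limited by registers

registers: 1 block
shared memory: 3 blocks
warps: 2 blocks
blocks: 12 blocks

Answer: 1 block, 19 active warps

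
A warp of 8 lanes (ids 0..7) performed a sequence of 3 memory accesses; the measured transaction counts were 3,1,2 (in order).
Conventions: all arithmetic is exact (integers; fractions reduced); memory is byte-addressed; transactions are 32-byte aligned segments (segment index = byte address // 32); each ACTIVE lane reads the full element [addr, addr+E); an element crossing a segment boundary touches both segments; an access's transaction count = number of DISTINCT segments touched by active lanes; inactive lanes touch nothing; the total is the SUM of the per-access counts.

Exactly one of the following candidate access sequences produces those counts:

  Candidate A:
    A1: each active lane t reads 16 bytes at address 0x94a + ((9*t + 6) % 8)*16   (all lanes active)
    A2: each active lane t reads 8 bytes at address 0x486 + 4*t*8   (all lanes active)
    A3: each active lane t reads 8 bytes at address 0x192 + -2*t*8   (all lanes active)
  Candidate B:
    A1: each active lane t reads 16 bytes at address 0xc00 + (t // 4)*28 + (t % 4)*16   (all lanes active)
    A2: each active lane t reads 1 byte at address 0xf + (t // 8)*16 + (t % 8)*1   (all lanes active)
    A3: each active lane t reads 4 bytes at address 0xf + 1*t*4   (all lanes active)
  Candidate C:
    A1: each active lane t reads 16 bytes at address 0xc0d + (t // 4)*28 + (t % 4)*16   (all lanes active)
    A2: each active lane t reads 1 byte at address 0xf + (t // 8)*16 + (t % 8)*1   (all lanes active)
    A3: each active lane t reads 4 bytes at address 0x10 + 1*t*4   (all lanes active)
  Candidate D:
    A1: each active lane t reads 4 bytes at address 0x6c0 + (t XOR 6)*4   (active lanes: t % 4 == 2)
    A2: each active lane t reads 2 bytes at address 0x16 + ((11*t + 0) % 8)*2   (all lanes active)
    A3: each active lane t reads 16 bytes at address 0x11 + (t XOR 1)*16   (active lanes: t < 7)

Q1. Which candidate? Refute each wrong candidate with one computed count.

A: A1 gives 5 transactions, not 3
C: A1 gives 4 transactions, not 3
D: A1 gives 1 transaction, not 3
B: all counts match (3,1,2)

Answer: B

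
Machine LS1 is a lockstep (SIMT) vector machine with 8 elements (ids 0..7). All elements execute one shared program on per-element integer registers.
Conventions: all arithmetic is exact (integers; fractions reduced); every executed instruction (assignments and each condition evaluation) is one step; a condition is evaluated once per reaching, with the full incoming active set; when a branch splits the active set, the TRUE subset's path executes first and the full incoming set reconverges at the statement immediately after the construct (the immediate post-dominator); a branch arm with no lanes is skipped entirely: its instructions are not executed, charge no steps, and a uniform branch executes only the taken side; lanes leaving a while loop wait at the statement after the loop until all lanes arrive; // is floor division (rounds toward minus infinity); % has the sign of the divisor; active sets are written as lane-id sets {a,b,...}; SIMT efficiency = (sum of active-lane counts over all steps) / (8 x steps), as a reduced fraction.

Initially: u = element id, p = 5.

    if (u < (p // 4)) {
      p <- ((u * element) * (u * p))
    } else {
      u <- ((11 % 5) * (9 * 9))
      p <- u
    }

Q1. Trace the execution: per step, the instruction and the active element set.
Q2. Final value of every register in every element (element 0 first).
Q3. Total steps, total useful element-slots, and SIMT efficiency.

step 0: eval (u < (p // 4))          {0,1,2,3,4,5,6,7}
step 1: p <- ((u * element) * (u * p)) {0}
step 2: u <- ((11 % 5) * (9 * 9))    {1,2,3,4,5,6,7}
step 3: p <- u                       {1,2,3,4,5,6,7}

Answer: 4 steps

u: 0,81,81,81,81,81,81,81
p: 0,81,81,81,81,81,81,81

steps = 4; useful = 23; efficiency = 23/32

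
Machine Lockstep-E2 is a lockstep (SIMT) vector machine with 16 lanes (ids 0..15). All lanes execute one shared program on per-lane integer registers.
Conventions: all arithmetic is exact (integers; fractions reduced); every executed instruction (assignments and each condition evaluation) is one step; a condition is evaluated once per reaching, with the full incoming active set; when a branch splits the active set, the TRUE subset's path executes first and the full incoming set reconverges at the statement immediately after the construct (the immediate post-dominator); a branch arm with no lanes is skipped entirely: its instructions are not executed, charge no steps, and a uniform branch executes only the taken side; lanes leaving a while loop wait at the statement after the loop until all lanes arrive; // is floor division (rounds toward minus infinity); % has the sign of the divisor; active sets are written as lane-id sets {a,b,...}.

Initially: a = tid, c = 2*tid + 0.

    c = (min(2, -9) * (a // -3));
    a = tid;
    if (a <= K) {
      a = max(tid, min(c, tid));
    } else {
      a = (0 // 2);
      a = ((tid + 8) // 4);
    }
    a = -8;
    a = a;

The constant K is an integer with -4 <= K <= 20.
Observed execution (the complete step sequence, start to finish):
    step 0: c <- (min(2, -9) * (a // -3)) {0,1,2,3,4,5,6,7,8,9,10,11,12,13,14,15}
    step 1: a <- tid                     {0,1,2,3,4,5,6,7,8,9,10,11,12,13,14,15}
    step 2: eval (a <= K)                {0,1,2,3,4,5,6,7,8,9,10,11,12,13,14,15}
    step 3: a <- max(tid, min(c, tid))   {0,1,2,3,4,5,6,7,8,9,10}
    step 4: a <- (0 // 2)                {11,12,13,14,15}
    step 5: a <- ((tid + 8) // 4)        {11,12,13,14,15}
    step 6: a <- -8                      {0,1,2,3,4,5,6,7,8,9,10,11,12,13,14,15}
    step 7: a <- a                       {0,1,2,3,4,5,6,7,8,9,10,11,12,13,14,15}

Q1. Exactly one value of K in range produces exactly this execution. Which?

Answer: K = 10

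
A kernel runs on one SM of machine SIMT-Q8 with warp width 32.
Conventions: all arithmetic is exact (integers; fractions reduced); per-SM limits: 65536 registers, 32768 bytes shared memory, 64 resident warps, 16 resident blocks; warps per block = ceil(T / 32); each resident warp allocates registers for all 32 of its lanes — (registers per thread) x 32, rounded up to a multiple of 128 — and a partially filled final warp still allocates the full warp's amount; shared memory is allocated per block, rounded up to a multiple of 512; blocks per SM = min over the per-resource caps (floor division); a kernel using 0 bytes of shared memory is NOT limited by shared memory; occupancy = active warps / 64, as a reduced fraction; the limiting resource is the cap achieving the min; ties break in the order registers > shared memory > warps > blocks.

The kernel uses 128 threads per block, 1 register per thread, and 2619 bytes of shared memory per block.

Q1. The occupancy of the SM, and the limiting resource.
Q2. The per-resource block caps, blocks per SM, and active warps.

Answer: occupancy 5/8, limited by shared memory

registers: 128 blocks
shared memory: 10 blocks
warps: 16 blocks
blocks: 16 blocks

Answer: 10 blocks, 40 active warps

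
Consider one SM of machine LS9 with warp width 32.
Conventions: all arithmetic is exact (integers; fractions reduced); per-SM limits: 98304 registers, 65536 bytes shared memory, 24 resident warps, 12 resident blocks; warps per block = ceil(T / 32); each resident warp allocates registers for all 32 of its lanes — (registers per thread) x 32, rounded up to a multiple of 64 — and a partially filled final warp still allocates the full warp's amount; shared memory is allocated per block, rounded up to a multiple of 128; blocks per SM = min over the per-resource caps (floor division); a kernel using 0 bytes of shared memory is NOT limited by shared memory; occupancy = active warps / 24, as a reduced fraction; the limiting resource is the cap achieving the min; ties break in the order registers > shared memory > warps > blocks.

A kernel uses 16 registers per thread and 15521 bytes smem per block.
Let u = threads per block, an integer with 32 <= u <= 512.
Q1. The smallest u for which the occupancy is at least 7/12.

Answer: u = 97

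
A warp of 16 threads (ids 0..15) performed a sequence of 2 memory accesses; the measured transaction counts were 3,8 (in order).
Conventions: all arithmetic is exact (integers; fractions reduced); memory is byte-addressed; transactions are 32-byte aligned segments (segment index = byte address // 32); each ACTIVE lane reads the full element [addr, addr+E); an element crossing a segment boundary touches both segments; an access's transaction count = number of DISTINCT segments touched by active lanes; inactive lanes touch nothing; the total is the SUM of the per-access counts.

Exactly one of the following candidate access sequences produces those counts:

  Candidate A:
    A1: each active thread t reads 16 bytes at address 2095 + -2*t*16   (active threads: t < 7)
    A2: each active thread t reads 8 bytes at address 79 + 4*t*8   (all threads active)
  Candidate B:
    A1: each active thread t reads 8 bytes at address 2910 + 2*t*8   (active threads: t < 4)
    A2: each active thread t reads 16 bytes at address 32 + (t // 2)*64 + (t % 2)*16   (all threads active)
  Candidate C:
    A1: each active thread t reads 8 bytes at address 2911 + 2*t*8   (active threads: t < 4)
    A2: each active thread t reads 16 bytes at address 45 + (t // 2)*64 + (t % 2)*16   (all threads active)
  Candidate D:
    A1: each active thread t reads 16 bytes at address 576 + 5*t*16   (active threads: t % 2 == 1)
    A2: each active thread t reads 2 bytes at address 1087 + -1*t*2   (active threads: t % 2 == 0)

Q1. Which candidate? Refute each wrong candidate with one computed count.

A: A1 gives 7 transactions, not 3
C: A2 gives 16 transactions, not 8
D: A1 gives 8 transactions, not 3
B: all counts match (3,8)

Answer: B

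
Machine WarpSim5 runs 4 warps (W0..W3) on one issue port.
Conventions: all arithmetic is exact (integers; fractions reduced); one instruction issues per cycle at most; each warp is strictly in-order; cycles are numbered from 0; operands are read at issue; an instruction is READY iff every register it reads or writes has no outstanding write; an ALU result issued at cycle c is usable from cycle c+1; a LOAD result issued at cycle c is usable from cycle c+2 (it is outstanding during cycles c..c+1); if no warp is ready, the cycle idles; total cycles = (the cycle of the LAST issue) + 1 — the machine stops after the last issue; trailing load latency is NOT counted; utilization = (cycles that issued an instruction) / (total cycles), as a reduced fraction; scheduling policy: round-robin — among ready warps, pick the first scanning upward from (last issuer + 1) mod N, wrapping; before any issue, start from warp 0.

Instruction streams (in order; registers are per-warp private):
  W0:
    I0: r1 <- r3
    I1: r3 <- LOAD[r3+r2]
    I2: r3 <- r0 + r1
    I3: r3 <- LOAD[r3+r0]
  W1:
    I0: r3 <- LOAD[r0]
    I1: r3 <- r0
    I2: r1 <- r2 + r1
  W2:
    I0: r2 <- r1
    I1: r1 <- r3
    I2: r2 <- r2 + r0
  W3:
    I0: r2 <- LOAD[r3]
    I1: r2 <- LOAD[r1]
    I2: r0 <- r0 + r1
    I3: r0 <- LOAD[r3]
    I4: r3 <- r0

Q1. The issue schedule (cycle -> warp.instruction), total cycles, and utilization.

cycle 0: W0.I0
cycle 1: W1.I0
cycle 2: W2.I0
cycle 3: W3.I0
cycle 4: W0.I1
cycle 5: W1.I1
cycle 6: W2.I1
cycle 7: W3.I1
cycle 8: W0.I2
cycle 9: W1.I2
cycle 10: W2.I2
cycle 11: W3.I2
cycle 12: W0.I3
cycle 13: W3.I3
cycle 14: idle
cycle 15: W3.I4

Answer: 16 cycles, utilization 15/16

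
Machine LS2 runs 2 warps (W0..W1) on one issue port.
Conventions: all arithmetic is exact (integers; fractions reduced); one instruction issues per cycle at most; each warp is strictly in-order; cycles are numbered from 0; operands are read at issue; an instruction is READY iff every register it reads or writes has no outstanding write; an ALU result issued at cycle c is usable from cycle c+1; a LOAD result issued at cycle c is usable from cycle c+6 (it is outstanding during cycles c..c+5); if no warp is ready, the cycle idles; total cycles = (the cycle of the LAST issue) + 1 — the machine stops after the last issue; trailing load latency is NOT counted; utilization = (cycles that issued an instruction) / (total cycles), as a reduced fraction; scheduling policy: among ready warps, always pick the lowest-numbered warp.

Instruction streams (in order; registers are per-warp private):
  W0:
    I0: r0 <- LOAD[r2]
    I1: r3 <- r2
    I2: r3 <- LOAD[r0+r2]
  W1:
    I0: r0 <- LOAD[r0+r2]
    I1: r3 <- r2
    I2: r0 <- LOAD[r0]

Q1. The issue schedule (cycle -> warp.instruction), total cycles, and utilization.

cycle 0: W0.I0
cycle 1: W0.I1
cycle 2: W1.I0
cycle 3: W1.I1
cycle 4: idle
cycle 5: idle
cycle 6: W0.I2
cycle 7: idle
cycle 8: W1.I2

Answer: 9 cycles, utilization 2/3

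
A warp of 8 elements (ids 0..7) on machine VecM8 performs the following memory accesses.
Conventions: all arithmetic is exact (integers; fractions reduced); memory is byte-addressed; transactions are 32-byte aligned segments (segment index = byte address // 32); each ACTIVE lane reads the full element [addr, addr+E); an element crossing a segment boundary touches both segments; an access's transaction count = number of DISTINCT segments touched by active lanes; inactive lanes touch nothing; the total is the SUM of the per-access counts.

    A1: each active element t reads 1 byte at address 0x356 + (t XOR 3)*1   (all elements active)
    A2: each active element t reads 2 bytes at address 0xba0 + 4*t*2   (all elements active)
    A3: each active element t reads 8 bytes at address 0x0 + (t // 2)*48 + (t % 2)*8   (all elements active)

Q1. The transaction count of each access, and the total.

A1: 1 transaction
A2: 2 transactions
A3: 4 transactions

Answer: 1,2,4; total 7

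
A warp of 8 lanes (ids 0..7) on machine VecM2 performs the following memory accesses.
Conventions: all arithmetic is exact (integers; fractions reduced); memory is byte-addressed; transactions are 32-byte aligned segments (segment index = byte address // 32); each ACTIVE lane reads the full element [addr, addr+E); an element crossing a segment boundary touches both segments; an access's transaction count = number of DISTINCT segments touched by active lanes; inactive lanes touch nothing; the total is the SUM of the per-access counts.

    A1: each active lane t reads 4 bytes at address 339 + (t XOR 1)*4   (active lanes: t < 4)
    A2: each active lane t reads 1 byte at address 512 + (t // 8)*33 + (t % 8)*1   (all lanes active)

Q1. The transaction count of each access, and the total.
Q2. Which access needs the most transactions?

A1: 2 transactions
A2: 1 transaction

Answer: 2,1; total 3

Answer: A1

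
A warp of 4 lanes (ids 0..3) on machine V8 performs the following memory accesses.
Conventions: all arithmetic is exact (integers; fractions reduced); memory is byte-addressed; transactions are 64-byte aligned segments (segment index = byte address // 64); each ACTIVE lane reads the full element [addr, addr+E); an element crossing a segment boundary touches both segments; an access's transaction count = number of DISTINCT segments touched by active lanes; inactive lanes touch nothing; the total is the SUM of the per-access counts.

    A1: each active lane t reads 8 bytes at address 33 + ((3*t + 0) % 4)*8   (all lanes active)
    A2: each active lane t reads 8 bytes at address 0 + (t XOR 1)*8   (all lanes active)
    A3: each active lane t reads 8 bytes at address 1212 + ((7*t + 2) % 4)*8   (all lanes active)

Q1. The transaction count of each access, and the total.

A1: 2 transactions
A2: 1 transaction
A3: 2 transactions

Answer: 2,1,2; total 5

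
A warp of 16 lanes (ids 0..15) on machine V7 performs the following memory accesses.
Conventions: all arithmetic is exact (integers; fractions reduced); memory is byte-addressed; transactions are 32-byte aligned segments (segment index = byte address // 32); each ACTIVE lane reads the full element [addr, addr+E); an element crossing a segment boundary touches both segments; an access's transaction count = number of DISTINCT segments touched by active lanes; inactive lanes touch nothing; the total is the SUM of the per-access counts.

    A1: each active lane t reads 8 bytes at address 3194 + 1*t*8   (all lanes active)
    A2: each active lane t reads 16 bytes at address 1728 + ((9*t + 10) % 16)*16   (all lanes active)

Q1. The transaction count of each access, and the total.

A1: 5 transactions
A2: 8 transactions

Answer: 5,8; total 13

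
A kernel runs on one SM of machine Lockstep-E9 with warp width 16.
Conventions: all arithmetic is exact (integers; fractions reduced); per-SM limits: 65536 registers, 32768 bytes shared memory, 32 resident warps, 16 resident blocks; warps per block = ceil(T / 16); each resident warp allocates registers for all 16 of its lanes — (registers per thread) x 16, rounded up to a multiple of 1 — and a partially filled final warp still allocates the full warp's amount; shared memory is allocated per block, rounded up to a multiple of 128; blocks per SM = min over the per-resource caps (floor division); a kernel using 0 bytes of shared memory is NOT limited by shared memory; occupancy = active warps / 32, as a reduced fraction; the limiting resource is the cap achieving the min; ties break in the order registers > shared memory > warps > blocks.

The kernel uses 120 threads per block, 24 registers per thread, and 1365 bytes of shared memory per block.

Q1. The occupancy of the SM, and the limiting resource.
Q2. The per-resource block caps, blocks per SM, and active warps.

Answer: occupancy 1, limited by warps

registers: 21 blocks
shared memory: 23 blocks
warps: 4 blocks
blocks: 16 blocks

Answer: 4 blocks, 32 active warps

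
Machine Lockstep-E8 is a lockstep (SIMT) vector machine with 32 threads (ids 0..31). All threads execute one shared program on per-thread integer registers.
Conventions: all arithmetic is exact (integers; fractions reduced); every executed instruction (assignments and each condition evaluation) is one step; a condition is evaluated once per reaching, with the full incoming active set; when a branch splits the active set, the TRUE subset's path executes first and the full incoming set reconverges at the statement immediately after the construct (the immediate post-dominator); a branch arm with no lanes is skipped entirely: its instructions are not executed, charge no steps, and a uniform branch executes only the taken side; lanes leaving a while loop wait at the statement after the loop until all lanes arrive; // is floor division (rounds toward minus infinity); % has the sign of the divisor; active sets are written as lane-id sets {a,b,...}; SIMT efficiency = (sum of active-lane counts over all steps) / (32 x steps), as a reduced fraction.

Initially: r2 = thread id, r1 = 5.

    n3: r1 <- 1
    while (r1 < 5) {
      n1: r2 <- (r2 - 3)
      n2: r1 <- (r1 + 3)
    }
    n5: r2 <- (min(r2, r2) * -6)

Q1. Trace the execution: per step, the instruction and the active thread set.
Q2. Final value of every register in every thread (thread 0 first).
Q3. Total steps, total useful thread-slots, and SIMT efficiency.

step 0: r1 <- 1                      {0,1,2,3,4,5,6,7,8,9,10,11,12,13,14,15,16,17,18,19,20,21,22,23,24,25,26,27,28,29,30,31}
step 1: eval (r1 < 5)                {0,1,2,3,4,5,6,7,8,9,10,11,12,13,14,15,16,17,18,19,20,21,22,23,24,25,26,27,28,29,30,31}
step 2: r2 <- (r2 - 3)               {0,1,2,3,4,5,6,7,8,9,10,11,12,13,14,15,16,17,18,19,20,21,22,23,24,25,26,27,28,29,30,31}
step 3: r1 <- (r1 + 3)               {0,1,2,3,4,5,6,7,8,9,10,11,12,13,14,15,16,17,18,19,20,21,22,23,24,25,26,27,28,29,30,31}
step 4: eval (r1 < 5)                {0,1,2,3,4,5,6,7,8,9,10,11,12,13,14,15,16,17,18,19,20,21,22,23,24,25,26,27,28,29,30,31}
step 5: r2 <- (r2 - 3)               {0,1,2,3,4,5,6,7,8,9,10,11,12,13,14,15,16,17,18,19,20,21,22,23,24,25,26,27,28,29,30,31}
step 6: r1 <- (r1 + 3)               {0,1,2,3,4,5,6,7,8,9,10,11,12,13,14,15,16,17,18,19,20,21,22,23,24,25,26,27,28,29,30,31}
step 7: eval (r1 < 5)                {0,1,2,3,4,5,6,7,8,9,10,11,12,13,14,15,16,17,18,19,20,21,22,23,24,25,26,27,28,29,30,31}
step 8: r2 <- (min(r2, r2) * -6)     {0,1,2,3,4,5,6,7,8,9,10,11,12,13,14,15,16,17,18,19,20,21,22,23,24,25,26,27,28,29,30,31}

Answer: 9 steps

r2: 36,30,24,18,12,6,0,-6,-12,-18,-24,-30,-36,-42,-48,-54,-60,-66,-72,-78,-84,-90,-96,-102,-108,-114,-120,-126,-132,-138,-144,-150
r1: 7,7,7,7,7,7,7,7,7,7,7,7,7,7,7,7,7,7,7,7,7,7,7,7,7,7,7,7,7,7,7,7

steps = 9; useful = 288; efficiency = 288/288 = 1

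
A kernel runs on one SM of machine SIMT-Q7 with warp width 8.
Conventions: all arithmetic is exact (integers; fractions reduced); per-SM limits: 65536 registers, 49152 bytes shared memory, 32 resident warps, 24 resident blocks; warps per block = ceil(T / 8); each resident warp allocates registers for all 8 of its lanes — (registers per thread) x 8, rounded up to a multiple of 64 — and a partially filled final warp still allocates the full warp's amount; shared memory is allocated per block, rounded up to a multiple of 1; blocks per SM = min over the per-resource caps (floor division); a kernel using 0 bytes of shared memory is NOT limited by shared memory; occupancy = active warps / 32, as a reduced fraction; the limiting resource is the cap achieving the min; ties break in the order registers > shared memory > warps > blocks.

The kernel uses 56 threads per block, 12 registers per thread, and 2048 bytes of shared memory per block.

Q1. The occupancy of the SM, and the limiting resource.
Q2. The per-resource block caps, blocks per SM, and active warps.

Answer: occupancy 7/8, limited by warps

registers: 73 blocks
shared memory: 24 blocks
warps: 4 blocks
blocks: 24 blocks

Answer: 4 blocks, 28 active warps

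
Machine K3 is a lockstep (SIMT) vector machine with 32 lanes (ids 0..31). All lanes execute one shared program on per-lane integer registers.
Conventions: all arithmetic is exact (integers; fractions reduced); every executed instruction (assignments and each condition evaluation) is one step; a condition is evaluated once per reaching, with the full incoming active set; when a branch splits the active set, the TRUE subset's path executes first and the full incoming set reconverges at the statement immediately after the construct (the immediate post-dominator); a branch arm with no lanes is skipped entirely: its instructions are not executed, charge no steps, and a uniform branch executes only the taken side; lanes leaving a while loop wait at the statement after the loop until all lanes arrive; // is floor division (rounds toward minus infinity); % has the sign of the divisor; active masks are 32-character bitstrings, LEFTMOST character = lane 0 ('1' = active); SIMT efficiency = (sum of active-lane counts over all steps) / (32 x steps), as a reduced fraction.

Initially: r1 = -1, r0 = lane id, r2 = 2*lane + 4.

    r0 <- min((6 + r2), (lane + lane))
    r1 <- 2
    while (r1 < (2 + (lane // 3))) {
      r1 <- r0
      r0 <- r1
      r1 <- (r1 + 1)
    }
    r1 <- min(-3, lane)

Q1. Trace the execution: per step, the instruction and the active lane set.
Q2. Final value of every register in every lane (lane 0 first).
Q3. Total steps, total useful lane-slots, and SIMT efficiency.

step 0: r0 <- min((6 + r2), (lane + lane)) 11111111111111111111111111111111
step 1: r1 <- 2                      11111111111111111111111111111111
step 2: eval (r1 < (2 + (lane // 3))) 11111111111111111111111111111111
step 3: r1 <- r0                     00011111111111111111111111111111
step 4: r0 <- r1                     00011111111111111111111111111111
step 5: r1 <- (r1 + 1)               00011111111111111111111111111111
step 6: eval (r1 < (2 + (lane // 3))) 00011111111111111111111111111111
step 7: r1 <- min(-3, lane)          11111111111111111111111111111111

Answer: 8 steps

r1: -3,-3,-3,-3,-3,-3,-3,-3,-3,-3,-3,-3,-3,-3,-3,-3,-3,-3,-3,-3,-3,-3,-3,-3,-3,-3,-3,-3,-3,-3,-3,-3
r0: 0,2,4,6,8,10,12,14,16,18,20,22,24,26,28,30,32,34,36,38,40,42,44,46,48,50,52,54,56,58,60,62
r2: 4,6,8,10,12,14,16,18,20,22,24,26,28,30,32,34,36,38,40,42,44,46,48,50,52,54,56,58,60,62,64,66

steps = 8; useful = 244; efficiency = 244/256 = 61/64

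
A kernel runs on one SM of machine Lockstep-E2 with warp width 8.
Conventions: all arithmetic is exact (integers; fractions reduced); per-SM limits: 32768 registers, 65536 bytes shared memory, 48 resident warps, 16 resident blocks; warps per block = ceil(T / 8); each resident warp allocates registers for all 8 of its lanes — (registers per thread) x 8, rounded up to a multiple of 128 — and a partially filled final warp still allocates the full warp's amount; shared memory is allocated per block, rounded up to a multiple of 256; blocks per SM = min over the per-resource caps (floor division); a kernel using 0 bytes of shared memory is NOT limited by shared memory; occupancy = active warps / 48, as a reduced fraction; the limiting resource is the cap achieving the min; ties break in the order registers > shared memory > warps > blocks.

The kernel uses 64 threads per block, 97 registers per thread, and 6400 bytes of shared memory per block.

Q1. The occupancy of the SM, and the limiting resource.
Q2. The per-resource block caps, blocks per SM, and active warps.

Answer: occupancy 2/3, limited by registers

registers: 4 blocks
shared memory: 10 blocks
warps: 6 blocks
blocks: 16 blocks

Answer: 4 blocks, 32 active warps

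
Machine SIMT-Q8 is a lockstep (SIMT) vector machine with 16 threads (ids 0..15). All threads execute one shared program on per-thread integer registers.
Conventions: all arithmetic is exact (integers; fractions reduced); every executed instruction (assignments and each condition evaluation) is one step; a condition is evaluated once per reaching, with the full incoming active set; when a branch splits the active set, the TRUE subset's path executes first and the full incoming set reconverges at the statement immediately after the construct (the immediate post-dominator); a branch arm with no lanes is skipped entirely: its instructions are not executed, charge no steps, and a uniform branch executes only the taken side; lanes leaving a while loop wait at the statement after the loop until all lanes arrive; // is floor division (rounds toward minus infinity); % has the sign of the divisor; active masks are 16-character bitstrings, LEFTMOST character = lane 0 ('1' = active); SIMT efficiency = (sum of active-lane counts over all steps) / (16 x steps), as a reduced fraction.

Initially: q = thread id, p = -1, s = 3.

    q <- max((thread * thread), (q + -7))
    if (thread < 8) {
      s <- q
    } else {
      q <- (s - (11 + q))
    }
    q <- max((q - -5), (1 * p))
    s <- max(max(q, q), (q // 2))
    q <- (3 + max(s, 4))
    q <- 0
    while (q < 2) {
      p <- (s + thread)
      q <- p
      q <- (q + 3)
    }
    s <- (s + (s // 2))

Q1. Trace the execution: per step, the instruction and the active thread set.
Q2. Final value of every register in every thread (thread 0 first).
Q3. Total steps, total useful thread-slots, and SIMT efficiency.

step 0: q <- max((thread * thread), (q + -7)) 1111111111111111
step 1: eval (thread < 8)            1111111111111111
step 2: s <- q                       1111111100000000
step 3: q <- (s - (11 + q))          0000000011111111
step 4: q <- max((q - -5), (1 * p))  1111111111111111
step 5: s <- max(max(q, q), (q // 2)) 1111111111111111
step 6: q <- (3 + max(s, 4))         1111111111111111
step 7: q <- 0                       1111111111111111
step 8: eval (q < 2)                 1111111111111111
step 9: p <- (s + thread)            1111111111111111
step 10: q <- p                       1111111111111111
step 11: q <- (q + 3)                 1111111111111111
step 12: eval (q < 2)                 1111111111111111
step 13: s <- (s + (s // 2))          1111111111111111

Answer: 14 steps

q: 8,10,14,20,28,38,50,64,10,11,12,13,14,15,16,17
p: 5,7,11,17,25,35,47,61,7,8,9,10,11,12,13,14
s: 7,9,13,21,31,45,61,81,-2,-2,-2,-2,-2,-2,-2,-2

steps = 14; useful = 208; efficiency = 208/224 = 13/14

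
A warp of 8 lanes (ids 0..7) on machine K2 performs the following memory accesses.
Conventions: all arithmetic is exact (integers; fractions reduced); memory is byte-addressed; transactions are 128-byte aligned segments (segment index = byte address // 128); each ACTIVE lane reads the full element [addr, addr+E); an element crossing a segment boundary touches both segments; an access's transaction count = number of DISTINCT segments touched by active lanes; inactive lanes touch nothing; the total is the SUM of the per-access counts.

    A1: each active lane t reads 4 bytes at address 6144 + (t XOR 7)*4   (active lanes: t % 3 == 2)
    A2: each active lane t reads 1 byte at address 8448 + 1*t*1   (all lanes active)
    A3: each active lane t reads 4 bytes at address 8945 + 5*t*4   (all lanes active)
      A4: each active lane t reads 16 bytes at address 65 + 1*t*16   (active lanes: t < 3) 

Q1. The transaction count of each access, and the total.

A1: 1 transaction
A2: 1 transaction
A3: 3 transactions
A4: 1 transaction

Answer: 1,1,3,1; total 6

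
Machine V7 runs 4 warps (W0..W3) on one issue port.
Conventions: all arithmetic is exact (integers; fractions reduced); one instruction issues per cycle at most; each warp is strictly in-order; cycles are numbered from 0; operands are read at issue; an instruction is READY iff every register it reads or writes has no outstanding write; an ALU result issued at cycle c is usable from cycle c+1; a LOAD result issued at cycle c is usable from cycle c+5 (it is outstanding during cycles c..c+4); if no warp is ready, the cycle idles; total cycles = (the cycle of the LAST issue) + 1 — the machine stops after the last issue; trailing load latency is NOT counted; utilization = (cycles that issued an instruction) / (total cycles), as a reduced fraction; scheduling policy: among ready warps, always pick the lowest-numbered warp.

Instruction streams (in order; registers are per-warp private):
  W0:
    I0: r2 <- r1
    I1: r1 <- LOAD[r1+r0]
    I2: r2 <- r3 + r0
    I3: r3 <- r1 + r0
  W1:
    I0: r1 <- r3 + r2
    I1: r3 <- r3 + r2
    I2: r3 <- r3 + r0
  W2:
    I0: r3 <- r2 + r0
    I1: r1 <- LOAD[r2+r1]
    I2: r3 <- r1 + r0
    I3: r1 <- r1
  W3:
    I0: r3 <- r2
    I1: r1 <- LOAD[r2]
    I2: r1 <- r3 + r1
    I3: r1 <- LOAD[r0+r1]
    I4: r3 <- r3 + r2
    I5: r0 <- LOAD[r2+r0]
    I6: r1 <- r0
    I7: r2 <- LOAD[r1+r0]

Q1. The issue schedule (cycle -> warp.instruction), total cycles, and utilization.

cycle 0: W0.I0
cycle 1: W0.I1
cycle 2: W0.I2
cycle 3: W1.I0
cycle 4: W1.I1
cycle 5: W1.I2
cycle 6: W0.I3
cycle 7: W2.I0
cycle 8: W2.I1
cycle 9: W3.I0
cycle 10: W3.I1
cycle 11: idle
cycle 12: idle
cycle 13: W2.I2
cycle 14: W2.I3
cycle 15: W3.I2
cycle 16: W3.I3
cycle 17: W3.I4
cycle 18: W3.I5
cycle 19: idle
cycle 20: idle
cycle 21: idle
cycle 22: idle
cycle 23: W3.I6
cycle 24: W3.I7

Answer: 25 cycles, utilization 19/25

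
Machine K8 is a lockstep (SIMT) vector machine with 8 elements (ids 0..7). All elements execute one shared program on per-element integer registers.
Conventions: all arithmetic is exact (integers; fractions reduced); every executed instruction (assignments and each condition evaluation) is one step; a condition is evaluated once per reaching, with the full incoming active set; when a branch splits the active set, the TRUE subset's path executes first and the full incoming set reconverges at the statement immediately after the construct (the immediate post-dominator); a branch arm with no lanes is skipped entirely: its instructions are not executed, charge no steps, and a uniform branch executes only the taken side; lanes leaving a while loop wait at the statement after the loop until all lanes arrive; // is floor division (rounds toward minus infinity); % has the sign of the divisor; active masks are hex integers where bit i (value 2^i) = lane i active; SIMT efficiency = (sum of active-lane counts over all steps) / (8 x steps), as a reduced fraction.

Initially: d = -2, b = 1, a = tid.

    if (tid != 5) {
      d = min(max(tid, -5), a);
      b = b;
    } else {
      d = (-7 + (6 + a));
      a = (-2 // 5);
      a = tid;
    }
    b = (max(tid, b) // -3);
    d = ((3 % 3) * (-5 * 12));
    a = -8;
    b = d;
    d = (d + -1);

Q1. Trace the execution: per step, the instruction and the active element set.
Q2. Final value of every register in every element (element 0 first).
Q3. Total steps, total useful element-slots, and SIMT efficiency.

step 0: eval (tid != 5)              0xff
step 1: d <- min(max(tid, -5), a)    0xdf
step 2: b <- b                       0xdf
step 3: d <- (-7 + (6 + a))          0x20
step 4: a <- (-2 // 5)               0x20
step 5: a <- tid                     0x20
step 6: b <- (max(tid, b) // -3)     0xff
step 7: d <- ((3 % 3) * (-5 * 12))   0xff
step 8: a <- -8                      0xff
step 9: b <- d                       0xff
step 10: d <- (d + -1)                0xff

Answer: 11 steps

d: -1,-1,-1,-1,-1,-1,-1,-1
b: 0,0,0,0,0,0,0,0
a: -8,-8,-8,-8,-8,-8,-8,-8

steps = 11; useful = 65; efficiency = 65/88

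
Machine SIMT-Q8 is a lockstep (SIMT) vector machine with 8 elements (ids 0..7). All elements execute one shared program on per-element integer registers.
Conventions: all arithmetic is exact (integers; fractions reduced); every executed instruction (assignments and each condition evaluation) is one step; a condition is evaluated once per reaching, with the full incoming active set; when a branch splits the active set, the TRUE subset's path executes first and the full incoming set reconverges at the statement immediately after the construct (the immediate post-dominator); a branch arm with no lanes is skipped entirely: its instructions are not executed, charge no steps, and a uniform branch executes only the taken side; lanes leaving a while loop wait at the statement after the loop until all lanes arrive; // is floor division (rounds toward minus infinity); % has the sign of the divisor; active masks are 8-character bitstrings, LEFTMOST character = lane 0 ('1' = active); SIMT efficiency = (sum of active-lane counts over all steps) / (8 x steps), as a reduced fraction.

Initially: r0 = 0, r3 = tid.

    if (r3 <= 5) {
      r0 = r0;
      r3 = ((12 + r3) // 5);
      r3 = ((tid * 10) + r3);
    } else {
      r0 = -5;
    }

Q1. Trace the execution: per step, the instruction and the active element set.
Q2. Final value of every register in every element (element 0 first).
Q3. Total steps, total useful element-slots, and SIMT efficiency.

step 0: eval (r3 <= 5)               11111111
step 1: r0 <- r0                     11111100
step 2: r3 <- ((12 + r3) // 5)       11111100
step 3: r3 <- ((tid * 10) + r3)      11111100
step 4: r0 <- -5                     00000011

Answer: 5 steps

r0: 0,0,0,0,0,0,-5,-5
r3: 2,12,22,33,43,53,6,7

steps = 5; useful = 28; efficiency = 28/40 = 7/10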